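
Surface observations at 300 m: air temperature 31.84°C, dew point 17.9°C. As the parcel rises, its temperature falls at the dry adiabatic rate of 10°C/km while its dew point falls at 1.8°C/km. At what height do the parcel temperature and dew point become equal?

T and T_d converge at 10 − 1.8 = 8.2°C per km
Height above start = (31.84 − 17.9) / 8.2 = 1.7 km
LCL altitude = 300 m + 1700 m = 2000 m

2000 m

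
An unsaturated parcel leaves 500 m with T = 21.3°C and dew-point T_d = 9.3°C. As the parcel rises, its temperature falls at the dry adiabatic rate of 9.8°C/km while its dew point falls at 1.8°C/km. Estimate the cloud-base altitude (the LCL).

2000 m

T and T_d converge at 9.8 − 1.8 = 8°C per km
Height above start = (21.3 − 9.3) / 8 = 1.5 km
LCL altitude = 500 m + 1500 m = 2000 m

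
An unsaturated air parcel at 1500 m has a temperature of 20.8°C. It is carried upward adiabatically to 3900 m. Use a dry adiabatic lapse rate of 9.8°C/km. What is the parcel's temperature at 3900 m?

Dry adiabatic to 3900 m: -9.8 × 2.4 km = -23.52°C, so T = -2.72°C.

-2.72°C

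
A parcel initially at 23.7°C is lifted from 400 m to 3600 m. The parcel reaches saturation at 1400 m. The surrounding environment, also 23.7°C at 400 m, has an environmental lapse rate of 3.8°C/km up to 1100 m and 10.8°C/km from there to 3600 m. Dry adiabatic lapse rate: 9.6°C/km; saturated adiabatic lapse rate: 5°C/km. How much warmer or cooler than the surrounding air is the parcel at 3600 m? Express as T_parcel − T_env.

+9.06°C (parcel warmer than environment)

Parcel:
  400 → 1400 m (dry, 9.6°C/km): ΔT = -9.6 × 1 = -9.6°C → T = 14.1°C
  1400 → 3600 m (saturated, 5°C/km): ΔT = -5 × 2.2 = -11°C → T = 3.1°C
Environment:
  400 → 1100 m (environment, lower layer, 3.8°C/km): ΔT = -3.8 × 0.7 = -2.66°C → T = 21.04°C
  1100 → 3600 m (environment, upper layer, 10.8°C/km): ΔT = -10.8 × 2.5 = -27°C → T = -5.96°C
T_parcel − T_env = 3.1 − (-5.96) = +9.06°C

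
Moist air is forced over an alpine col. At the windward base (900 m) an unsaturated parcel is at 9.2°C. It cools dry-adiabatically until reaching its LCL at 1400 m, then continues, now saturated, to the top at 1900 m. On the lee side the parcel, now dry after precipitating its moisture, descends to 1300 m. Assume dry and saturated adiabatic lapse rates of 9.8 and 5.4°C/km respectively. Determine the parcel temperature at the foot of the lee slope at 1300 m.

900 → 1400 m (dry, 9.8°C/km): ΔT = -9.8 × 0.5 = -4.9°C → T = 4.3°C
1400 → 1900 m (saturated, 5.4°C/km): ΔT = -5.4 × 0.5 = -2.7°C → T = 1.6°C
1900 → 1300 m (dry descent, 9.8°C/km): ΔT = +9.8 × 0.6 = +5.88°C → T = 7.48°C

7.48°C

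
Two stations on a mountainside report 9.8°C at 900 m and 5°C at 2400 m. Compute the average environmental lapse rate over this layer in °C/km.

3.2°C/km

Γ = −ΔT/Δz = (9.8 − 5) / (2400 − 900) m
  = 4.8°C / 1.5 km = 3.2°C/km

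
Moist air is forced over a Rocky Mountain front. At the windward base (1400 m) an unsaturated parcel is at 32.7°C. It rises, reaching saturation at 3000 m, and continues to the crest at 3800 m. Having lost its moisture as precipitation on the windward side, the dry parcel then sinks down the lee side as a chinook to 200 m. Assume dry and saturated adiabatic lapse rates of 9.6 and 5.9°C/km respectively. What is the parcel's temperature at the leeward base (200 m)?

47.18°C

1400–3000 m, dry: Δz = 1.6 km ⇒ ΔT = -15.36°C; T = 17.34°C
3000–3800 m, saturated: Δz = 0.8 km ⇒ ΔT = -4.72°C; T = 12.62°C
3800–200 m, dry descent: Δz = 3.6 km ⇒ ΔT = +34.56°C; T = 47.18°C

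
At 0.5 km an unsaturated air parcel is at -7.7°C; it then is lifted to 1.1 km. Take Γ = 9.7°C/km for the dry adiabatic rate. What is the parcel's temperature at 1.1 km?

-13.52°C

500 → 1100 m (dry adiabatic, 9.7°C/km): ΔT = -9.7 × 0.6 = -5.82°C → T = -13.52°C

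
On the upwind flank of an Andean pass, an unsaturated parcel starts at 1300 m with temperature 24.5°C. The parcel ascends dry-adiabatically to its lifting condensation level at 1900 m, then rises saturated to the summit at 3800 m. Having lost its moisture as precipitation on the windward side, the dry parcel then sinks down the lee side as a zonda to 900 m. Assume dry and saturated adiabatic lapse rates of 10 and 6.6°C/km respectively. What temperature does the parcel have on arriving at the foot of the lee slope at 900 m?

34.96°C

1300 → 1900 m (dry, 10°C/km): ΔT = -10 × 0.6 = -6°C → T = 18.5°C
1900 → 3800 m (saturated, 6.6°C/km): ΔT = -6.6 × 1.9 = -12.54°C → T = 5.96°C
3800 → 900 m (dry descent, 10°C/km): ΔT = +10 × 2.9 = +29°C → T = 34.96°C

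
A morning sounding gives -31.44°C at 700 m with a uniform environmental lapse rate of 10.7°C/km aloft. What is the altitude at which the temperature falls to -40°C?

Height above start = (-31.44 − (-40)) / 10.7 = 0.8 km
Altitude = 700 m + 800 m = 1500 m

1500 m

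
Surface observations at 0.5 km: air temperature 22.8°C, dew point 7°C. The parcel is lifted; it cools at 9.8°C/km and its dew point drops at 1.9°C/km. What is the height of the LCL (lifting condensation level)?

2.5 km

T and T_d converge at 9.8 − 1.9 = 7.9°C per km
Height above start = (22.8 − 7) / 7.9 = 2 km
LCL altitude = 500 m + 2000 m = 2500 m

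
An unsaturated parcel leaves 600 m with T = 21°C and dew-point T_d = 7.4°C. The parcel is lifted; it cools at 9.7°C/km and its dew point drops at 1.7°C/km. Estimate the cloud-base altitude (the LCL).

T and T_d converge at 9.7 − 1.7 = 8°C per km
Height above start = (21 − 7.4) / 8 = 1.7 km
LCL altitude = 600 m + 1700 m = 2300 m

2300 m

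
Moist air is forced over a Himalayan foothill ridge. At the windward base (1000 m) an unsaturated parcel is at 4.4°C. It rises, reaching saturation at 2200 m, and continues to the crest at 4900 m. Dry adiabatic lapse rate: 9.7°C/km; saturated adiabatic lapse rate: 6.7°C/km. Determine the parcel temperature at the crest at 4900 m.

1000 → 2200 m (dry, 9.7°C/km): ΔT = -9.7 × 1.2 = -11.64°C → T = -7.24°C
2200 → 4900 m (saturated, 6.7°C/km): ΔT = -6.7 × 2.7 = -18.09°C → T = -25.33°C

-25.33°C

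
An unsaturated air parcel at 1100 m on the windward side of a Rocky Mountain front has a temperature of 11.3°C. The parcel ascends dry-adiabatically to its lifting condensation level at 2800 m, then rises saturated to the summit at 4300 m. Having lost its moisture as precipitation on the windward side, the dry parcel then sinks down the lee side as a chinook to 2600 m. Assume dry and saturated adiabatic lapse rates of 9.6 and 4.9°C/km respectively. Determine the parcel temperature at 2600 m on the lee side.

3.95°C

1100 → 2800 m (dry, 9.6°C/km): ΔT = -9.6 × 1.7 = -16.32°C → T = -5.02°C
2800 → 4300 m (saturated, 4.9°C/km): ΔT = -4.9 × 1.5 = -7.35°C → T = -12.37°C
4300 → 2600 m (dry descent, 9.6°C/km): ΔT = +9.6 × 1.7 = +16.32°C → T = 3.95°C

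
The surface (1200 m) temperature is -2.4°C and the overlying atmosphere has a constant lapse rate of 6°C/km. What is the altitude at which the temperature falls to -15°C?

Height above start = (-2.4 − (-15)) / 6 = 2.1 km
Altitude = 1200 m + 2100 m = 3300 m

3300 m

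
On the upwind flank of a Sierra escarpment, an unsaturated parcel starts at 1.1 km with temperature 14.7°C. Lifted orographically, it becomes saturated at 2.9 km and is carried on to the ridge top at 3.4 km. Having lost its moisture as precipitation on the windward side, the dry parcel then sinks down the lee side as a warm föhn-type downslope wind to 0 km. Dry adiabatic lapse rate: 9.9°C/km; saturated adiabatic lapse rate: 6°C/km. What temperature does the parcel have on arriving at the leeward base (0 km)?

1100 → 2900 m (dry, 9.9°C/km): ΔT = -9.9 × 1.8 = -17.82°C → T = -3.12°C
2900 → 3400 m (saturated, 6°C/km): ΔT = -6 × 0.5 = -3°C → T = -6.12°C
3400 → 0 m (dry descent, 9.9°C/km): ΔT = +9.9 × 3.4 = +33.66°C → T = 27.54°C

27.54°C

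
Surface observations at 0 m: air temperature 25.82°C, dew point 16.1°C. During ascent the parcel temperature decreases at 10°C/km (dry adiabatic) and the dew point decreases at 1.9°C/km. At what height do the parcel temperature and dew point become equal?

T and T_d converge at 10 − 1.9 = 8.1°C per km
Height above start = (25.82 − 16.1) / 8.1 = 1.2 km
LCL altitude = 0 m + 1200 m = 1200 m

1200 m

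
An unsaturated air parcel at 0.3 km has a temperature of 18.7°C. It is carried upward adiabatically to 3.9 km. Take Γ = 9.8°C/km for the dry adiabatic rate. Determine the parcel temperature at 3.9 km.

-16.58°C

From 300 m to 3900 m (dry adiabatic): cools by 9.8 × 3.6 = 35.28°C, giving -16.58°C.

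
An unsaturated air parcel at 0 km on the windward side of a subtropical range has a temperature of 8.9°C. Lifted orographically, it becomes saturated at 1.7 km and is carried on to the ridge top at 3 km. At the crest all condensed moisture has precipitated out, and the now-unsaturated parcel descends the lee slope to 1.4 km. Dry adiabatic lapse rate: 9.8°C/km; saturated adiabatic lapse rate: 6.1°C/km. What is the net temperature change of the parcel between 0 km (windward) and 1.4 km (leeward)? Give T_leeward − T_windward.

-8.91°C

0–1700 m, dry: Δz = 1.7 km ⇒ ΔT = -16.66°C; T = -7.76°C
1700–3000 m, saturated: Δz = 1.3 km ⇒ ΔT = -7.93°C; T = -15.69°C
3000–1400 m, dry descent: Δz = 1.6 km ⇒ ΔT = +15.68°C; T = -0.01°C
Net change vs windward start: -0.01 − 8.9 = -8.91°C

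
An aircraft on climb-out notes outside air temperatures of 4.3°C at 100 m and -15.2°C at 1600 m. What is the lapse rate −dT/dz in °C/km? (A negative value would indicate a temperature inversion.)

13°C/km

Γ = −ΔT/Δz = (4.3 − (-15.2)) / (1600 − 100) m
  = 19.5°C / 1.5 km = 13°C/km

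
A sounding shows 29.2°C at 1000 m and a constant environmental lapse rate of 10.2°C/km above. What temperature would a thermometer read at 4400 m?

-5.48°C

From 1000 m to 4400 m (environmental): cools by 10.2 × 3.4 = 34.68°C, giving -5.48°C.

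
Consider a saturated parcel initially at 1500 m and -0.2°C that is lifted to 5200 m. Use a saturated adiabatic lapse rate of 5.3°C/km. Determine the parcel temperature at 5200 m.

Saturated adiabatic to 5200 m: -5.3 × 3.7 km = -19.61°C, so T = -19.81°C.

-19.81°C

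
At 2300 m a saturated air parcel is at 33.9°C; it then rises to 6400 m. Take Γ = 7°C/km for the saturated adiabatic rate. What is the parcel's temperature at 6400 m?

2300–6400 m, saturated adiabatic: Δz = 4.1 km ⇒ ΔT = -28.7°C; T = 5.2°C

5.2°C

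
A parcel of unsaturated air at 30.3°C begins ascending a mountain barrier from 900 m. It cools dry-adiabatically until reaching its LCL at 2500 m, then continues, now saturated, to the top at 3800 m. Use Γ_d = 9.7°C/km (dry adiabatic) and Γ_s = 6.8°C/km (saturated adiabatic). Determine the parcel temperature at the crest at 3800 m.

900–2500 m, dry: Δz = 1.6 km ⇒ ΔT = -15.52°C; T = 14.78°C
2500–3800 m, saturated: Δz = 1.3 km ⇒ ΔT = -8.84°C; T = 5.94°C

5.94°C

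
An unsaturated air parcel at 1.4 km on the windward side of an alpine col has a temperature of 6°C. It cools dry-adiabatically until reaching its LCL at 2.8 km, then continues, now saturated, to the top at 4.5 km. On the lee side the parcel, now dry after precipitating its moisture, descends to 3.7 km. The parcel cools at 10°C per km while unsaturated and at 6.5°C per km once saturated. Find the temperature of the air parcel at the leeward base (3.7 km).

-11.05°C

1400–2800 m, dry: Δz = 1.4 km ⇒ ΔT = -14°C; T = -8°C
2800–4500 m, saturated: Δz = 1.7 km ⇒ ΔT = -11.05°C; T = -19.05°C
4500–3700 m, dry descent: Δz = 0.8 km ⇒ ΔT = +8°C; T = -11.05°C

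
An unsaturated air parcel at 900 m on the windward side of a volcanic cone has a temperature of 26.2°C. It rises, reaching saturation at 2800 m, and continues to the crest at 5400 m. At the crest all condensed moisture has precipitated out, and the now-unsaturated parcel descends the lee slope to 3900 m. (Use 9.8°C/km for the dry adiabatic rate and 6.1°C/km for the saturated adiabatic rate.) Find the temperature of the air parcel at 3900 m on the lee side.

900 → 2800 m (dry, 9.8°C/km): ΔT = -9.8 × 1.9 = -18.62°C → T = 7.58°C
2800 → 5400 m (saturated, 6.1°C/km): ΔT = -6.1 × 2.6 = -15.86°C → T = -8.28°C
5400 → 3900 m (dry descent, 9.8°C/km): ΔT = +9.8 × 1.5 = +14.7°C → T = 6.42°C

6.42°C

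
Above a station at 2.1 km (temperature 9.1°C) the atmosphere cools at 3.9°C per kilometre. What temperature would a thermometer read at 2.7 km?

2100–2700 m, environmental: Δz = 0.6 km ⇒ ΔT = -2.34°C; T = 6.76°C

6.76°C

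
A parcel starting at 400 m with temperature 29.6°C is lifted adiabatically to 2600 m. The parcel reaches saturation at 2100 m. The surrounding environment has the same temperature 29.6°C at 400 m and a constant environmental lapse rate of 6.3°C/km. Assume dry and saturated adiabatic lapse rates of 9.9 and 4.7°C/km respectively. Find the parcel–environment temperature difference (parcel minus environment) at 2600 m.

-5.32°C (parcel cooler than environment)

Parcel:
  400 → 2100 m (dry, 9.9°C/km): ΔT = -9.9 × 1.7 = -16.83°C → T = 12.77°C
  2100 → 2600 m (saturated, 4.7°C/km): ΔT = -4.7 × 0.5 = -2.35°C → T = 10.42°C
Environment:
  400 → 2600 m (environment, 6.3°C/km): ΔT = -6.3 × 2.2 = -13.86°C → T = 15.74°C
T_parcel − T_env = 10.42 − 15.74 = -5.32°C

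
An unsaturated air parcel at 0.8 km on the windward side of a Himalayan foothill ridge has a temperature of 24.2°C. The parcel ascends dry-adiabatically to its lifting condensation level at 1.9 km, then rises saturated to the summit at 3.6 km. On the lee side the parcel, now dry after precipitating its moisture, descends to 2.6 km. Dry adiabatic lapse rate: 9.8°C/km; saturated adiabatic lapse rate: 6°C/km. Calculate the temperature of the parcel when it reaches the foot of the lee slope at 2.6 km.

13.02°C

800–1900 m, dry: Δz = 1.1 km ⇒ ΔT = -10.78°C; T = 13.42°C
1900–3600 m, saturated: Δz = 1.7 km ⇒ ΔT = -10.2°C; T = 3.22°C
3600–2600 m, dry descent: Δz = 1 km ⇒ ΔT = +9.8°C; T = 13.02°C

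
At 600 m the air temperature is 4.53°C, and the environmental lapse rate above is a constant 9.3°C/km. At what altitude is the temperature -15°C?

Height above start = (4.53 − (-15)) / 9.3 = 2.1 km
Altitude = 600 m + 2100 m = 2700 m

2700 m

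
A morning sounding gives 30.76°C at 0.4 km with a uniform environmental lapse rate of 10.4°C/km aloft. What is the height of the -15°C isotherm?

Height above start = (30.76 − (-15)) / 10.4 = 4.4 km
Altitude = 400 m + 4400 m = 4800 m

4.8 km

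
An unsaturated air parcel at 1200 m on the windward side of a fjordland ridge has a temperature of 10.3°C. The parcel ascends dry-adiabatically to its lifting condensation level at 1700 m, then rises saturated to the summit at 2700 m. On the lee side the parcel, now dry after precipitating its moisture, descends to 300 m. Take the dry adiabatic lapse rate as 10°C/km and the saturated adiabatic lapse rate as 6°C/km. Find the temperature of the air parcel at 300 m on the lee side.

23.3°C

1200 → 1700 m (dry, 10°C/km): ΔT = -10 × 0.5 = -5°C → T = 5.3°C
1700 → 2700 m (saturated, 6°C/km): ΔT = -6 × 1 = -6°C → T = -0.7°C
2700 → 300 m (dry descent, 10°C/km): ΔT = +10 × 2.4 = +24°C → T = 23.3°C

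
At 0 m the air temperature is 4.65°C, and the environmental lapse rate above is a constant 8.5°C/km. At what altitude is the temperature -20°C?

Height above start = (4.65 − (-20)) / 8.5 = 2.9 km
Altitude = 0 m + 2900 m = 2900 m

2900 m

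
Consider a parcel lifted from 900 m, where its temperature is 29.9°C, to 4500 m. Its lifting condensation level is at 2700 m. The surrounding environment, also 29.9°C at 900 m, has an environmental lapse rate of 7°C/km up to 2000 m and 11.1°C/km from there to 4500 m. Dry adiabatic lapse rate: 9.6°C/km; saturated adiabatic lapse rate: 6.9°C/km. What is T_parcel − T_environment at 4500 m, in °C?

+5.75°C (parcel warmer than environment)

Parcel:
  Dry to 2700 m: -9.6 × 1.8 km = -17.28°C, so T = 12.62°C.
  Saturated to 4500 m: -6.9 × 1.8 km = -12.42°C, so T = 0.2°C.
Environment:
  Environment, lower layer to 2000 m: -7 × 1.1 km = -7.7°C, so T = 22.2°C.
  Environment, upper layer to 4500 m: -11.1 × 2.5 km = -27.75°C, so T = -5.55°C.
T_parcel − T_env = 0.2 − (-5.55) = +5.75°C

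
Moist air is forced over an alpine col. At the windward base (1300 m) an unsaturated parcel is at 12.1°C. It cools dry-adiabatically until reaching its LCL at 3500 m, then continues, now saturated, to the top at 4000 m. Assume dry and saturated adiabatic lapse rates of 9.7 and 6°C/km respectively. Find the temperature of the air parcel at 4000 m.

-12.24°C

1300–3500 m, dry: Δz = 2.2 km ⇒ ΔT = -21.34°C; T = -9.24°C
3500–4000 m, saturated: Δz = 0.5 km ⇒ ΔT = -3°C; T = -12.24°C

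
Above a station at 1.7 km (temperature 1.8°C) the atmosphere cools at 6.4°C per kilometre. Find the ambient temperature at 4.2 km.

-14.2°C

1700 → 4200 m (environmental, 6.4°C/km): ΔT = -6.4 × 2.5 = -16°C → T = -14.2°C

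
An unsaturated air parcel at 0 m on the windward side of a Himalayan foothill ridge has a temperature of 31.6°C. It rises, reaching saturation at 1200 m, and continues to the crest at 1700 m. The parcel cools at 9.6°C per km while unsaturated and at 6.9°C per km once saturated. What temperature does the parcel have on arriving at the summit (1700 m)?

0–1200 m, dry: Δz = 1.2 km ⇒ ΔT = -11.52°C; T = 20.08°C
1200–1700 m, saturated: Δz = 0.5 km ⇒ ΔT = -3.45°C; T = 16.63°C

16.63°C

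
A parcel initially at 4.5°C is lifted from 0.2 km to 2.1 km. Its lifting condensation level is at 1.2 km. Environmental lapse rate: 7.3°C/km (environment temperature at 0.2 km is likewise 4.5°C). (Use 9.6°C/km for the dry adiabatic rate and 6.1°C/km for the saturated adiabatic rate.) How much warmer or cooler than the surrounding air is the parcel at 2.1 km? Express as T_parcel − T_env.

Parcel:
  Dry to 1200 m: -9.6 × 1 km = -9.6°C, so T = -5.1°C.
  Saturated to 2100 m: -6.1 × 0.9 km = -5.49°C, so T = -10.59°C.
Environment:
  Environment to 2100 m: -7.3 × 1.9 km = -13.87°C, so T = -9.37°C.
T_parcel − T_env = -10.59 − (-9.37) = -1.22°C

-1.22°C (parcel cooler than environment)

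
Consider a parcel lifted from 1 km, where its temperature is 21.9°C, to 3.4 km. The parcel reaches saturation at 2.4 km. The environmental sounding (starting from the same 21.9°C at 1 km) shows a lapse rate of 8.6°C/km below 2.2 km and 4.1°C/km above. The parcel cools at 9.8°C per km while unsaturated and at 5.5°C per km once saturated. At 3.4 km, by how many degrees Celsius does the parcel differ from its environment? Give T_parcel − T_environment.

-3.98°C (parcel cooler than environment)

Parcel:
  1000 → 2400 m (dry, 9.8°C/km): ΔT = -9.8 × 1.4 = -13.72°C → T = 8.18°C
  2400 → 3400 m (saturated, 5.5°C/km): ΔT = -5.5 × 1 = -5.5°C → T = 2.68°C
Environment:
  1000 → 2200 m (environment, lower layer, 8.6°C/km): ΔT = -8.6 × 1.2 = -10.32°C → T = 11.58°C
  2200 → 3400 m (environment, upper layer, 4.1°C/km): ΔT = -4.1 × 1.2 = -4.92°C → T = 6.66°C
T_parcel − T_env = 2.68 − 6.66 = -3.98°C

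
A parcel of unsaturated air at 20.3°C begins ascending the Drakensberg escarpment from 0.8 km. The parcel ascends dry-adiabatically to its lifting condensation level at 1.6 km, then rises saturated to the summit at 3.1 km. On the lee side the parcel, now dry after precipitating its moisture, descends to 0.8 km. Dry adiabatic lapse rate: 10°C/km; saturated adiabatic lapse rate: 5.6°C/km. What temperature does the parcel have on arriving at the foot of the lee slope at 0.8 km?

Dry to 1600 m: -10 × 0.8 km = -8°C, so T = 12.3°C.
Saturated to 3100 m: -5.6 × 1.5 km = -8.4°C, so T = 3.9°C.
Dry descent to 800 m: +10 × 2.3 km = +23°C, so T = 26.9°C.

26.9°C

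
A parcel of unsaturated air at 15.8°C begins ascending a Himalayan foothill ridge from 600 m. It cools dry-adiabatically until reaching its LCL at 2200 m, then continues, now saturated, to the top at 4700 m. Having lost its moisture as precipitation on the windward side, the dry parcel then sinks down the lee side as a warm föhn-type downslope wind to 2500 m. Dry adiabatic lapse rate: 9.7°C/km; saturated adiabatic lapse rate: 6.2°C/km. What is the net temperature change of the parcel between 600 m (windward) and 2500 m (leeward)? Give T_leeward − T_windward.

-9.68°C

600 → 2200 m (dry, 9.7°C/km): ΔT = -9.7 × 1.6 = -15.52°C → T = 0.28°C
2200 → 4700 m (saturated, 6.2°C/km): ΔT = -6.2 × 2.5 = -15.5°C → T = -15.22°C
4700 → 2500 m (dry descent, 9.7°C/km): ΔT = +9.7 × 2.2 = +21.34°C → T = 6.12°C
Net change vs windward start: 6.12 − 15.8 = -9.68°C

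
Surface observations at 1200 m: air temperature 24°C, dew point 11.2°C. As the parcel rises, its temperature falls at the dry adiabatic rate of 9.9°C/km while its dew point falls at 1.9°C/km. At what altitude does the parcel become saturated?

T and T_d converge at 9.9 − 1.9 = 8°C per km
Height above start = (24 − 11.2) / 8 = 1.6 km
LCL altitude = 1200 m + 1600 m = 2800 m

2800 m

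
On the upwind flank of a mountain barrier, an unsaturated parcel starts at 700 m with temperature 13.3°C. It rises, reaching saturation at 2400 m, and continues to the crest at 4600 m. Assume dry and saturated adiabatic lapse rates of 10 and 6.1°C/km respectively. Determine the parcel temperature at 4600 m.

-17.12°C

700 → 2400 m (dry, 10°C/km): ΔT = -10 × 1.7 = -17°C → T = -3.7°C
2400 → 4600 m (saturated, 6.1°C/km): ΔT = -6.1 × 2.2 = -13.42°C → T = -17.12°C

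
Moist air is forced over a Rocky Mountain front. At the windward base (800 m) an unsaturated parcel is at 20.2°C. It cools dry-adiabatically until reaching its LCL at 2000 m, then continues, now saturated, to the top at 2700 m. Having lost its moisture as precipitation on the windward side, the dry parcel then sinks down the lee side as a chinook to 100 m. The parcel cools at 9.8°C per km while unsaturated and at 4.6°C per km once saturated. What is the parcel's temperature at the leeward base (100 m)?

800–2000 m, dry: Δz = 1.2 km ⇒ ΔT = -11.76°C; T = 8.44°C
2000–2700 m, saturated: Δz = 0.7 km ⇒ ΔT = -3.22°C; T = 5.22°C
2700–100 m, dry descent: Δz = 2.6 km ⇒ ΔT = +25.48°C; T = 30.7°C

30.7°C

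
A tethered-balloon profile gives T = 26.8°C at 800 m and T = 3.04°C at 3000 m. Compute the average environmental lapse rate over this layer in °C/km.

10.8°C/km

Γ = −ΔT/Δz = (26.8 − 3.04) / (3000 − 800) m
  = 23.76°C / 2.2 km = 10.8°C/km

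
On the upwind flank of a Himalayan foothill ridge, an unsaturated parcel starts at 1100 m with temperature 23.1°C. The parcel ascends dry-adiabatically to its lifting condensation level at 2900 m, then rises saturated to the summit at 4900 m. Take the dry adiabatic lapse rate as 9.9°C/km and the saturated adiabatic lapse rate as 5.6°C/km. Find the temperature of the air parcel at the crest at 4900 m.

-5.92°C

From 1100 m to 2900 m (dry): cools by 9.9 × 1.8 = 17.82°C, giving 5.28°C.
From 2900 m to 4900 m (saturated): cools by 5.6 × 2 = 11.2°C, giving -5.92°C.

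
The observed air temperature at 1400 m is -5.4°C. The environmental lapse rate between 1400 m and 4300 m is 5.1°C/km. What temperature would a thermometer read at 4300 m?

From 1400 m to 4300 m (environmental): cools by 5.1 × 2.9 = 14.79°C, giving -20.19°C.

-20.19°C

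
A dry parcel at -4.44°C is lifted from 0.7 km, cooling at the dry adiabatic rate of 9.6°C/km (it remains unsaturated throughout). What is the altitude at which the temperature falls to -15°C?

Height above start = (-4.44 − (-15)) / 9.6 = 1.1 km
Altitude = 700 m + 1100 m = 1800 m

1.8 km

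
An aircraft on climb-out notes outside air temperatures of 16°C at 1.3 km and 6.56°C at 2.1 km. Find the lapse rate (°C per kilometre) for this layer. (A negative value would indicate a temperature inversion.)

Γ = −ΔT/Δz = (16 − 6.56) / (2100 − 1300) m
  = 9.44°C / 0.8 km = 11.8°C/km

11.8°C/km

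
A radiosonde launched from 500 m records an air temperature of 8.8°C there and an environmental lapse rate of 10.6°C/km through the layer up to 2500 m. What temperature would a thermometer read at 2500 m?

500–2500 m, environmental: Δz = 2 km ⇒ ΔT = -21.2°C; T = -12.4°C

-12.4°C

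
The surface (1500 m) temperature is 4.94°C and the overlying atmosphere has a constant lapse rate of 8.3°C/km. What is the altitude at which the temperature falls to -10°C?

Height above start = (4.94 − (-10)) / 8.3 = 1.8 km
Altitude = 1500 m + 1800 m = 3300 m

3300 m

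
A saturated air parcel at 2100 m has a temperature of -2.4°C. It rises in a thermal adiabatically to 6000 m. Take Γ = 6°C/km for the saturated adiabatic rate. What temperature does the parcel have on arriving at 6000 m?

2100 → 6000 m (saturated adiabatic, 6°C/km): ΔT = -6 × 3.9 = -23.4°C → T = -25.8°C

-25.8°C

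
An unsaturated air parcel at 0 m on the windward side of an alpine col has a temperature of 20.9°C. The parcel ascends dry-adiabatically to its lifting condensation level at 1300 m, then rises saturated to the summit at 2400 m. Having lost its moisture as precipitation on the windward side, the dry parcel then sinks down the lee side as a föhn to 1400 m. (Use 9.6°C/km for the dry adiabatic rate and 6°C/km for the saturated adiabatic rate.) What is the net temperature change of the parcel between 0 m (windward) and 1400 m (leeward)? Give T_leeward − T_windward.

-9.48°C

0–1300 m, dry: Δz = 1.3 km ⇒ ΔT = -12.48°C; T = 8.42°C
1300–2400 m, saturated: Δz = 1.1 km ⇒ ΔT = -6.6°C; T = 1.82°C
2400–1400 m, dry descent: Δz = 1 km ⇒ ΔT = +9.6°C; T = 11.42°C
Net change vs windward start: 11.42 − 20.9 = -9.48°C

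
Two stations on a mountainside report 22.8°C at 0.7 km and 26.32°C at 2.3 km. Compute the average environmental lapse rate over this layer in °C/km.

-2.2°C/km

Γ = −ΔT/Δz = (22.8 − 26.32) / (2300 − 700) m
  = -3.52°C / 1.6 km = -2.2°C/km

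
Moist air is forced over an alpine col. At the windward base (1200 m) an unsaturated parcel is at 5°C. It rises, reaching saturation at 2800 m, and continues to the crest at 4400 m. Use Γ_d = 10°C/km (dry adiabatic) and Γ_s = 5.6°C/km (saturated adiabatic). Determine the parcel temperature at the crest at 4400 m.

1200 → 2800 m (dry, 10°C/km): ΔT = -10 × 1.6 = -16°C → T = -11°C
2800 → 4400 m (saturated, 5.6°C/km): ΔT = -5.6 × 1.6 = -8.96°C → T = -19.96°C

-19.96°C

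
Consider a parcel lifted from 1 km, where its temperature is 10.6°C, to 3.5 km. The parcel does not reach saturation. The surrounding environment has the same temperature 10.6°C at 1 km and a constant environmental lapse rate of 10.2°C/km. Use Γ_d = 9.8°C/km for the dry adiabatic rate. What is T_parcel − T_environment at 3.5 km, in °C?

Parcel:
  Dry to 3500 m: -9.8 × 2.5 km = -24.5°C, so T = -13.9°C.
Environment:
  Environment to 3500 m: -10.2 × 2.5 km = -25.5°C, so T = -14.9°C.
T_parcel − T_env = -13.9 − (-14.9) = +1°C

+1°C (parcel warmer than environment)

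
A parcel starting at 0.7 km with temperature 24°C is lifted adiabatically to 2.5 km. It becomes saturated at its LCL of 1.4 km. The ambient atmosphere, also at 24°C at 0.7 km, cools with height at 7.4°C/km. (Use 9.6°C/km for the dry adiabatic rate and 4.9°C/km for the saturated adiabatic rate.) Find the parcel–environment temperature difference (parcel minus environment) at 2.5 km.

+1.21°C (parcel warmer than environment)

Parcel:
  From 700 m to 1400 m (dry): cools by 9.6 × 0.7 = 6.72°C, giving 17.28°C.
  From 1400 m to 2500 m (saturated): cools by 4.9 × 1.1 = 5.39°C, giving 11.89°C.
Environment:
  From 700 m to 2500 m (environment): cools by 7.4 × 1.8 = 13.32°C, giving 10.68°C.
T_parcel − T_env = 11.89 − 10.68 = +1.21°C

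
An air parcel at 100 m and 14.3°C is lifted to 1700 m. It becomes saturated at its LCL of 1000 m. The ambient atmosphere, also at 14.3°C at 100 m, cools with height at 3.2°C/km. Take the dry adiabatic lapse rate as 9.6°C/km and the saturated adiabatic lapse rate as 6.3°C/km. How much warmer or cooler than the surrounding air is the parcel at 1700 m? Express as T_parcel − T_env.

-7.93°C (parcel cooler than environment)

Parcel:
  Dry to 1000 m: -9.6 × 0.9 km = -8.64°C, so T = 5.66°C.
  Saturated to 1700 m: -6.3 × 0.7 km = -4.41°C, so T = 1.25°C.
Environment:
  Environment to 1700 m: -3.2 × 1.6 km = -5.12°C, so T = 9.18°C.
T_parcel − T_env = 1.25 − 9.18 = -7.93°C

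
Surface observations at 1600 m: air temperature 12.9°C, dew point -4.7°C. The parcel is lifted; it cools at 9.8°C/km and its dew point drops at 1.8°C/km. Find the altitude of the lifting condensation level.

3800 m

T and T_d converge at 9.8 − 1.8 = 8°C per km
Height above start = (12.9 − (-4.7)) / 8 = 2.2 km
LCL altitude = 1600 m + 2200 m = 3800 m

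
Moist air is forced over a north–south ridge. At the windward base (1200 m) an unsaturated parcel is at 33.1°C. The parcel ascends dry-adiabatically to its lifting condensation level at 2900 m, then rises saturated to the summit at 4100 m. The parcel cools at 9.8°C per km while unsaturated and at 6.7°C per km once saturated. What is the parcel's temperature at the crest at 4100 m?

1200 → 2900 m (dry, 9.8°C/km): ΔT = -9.8 × 1.7 = -16.66°C → T = 16.44°C
2900 → 4100 m (saturated, 6.7°C/km): ΔT = -6.7 × 1.2 = -8.04°C → T = 8.4°C

8.4°C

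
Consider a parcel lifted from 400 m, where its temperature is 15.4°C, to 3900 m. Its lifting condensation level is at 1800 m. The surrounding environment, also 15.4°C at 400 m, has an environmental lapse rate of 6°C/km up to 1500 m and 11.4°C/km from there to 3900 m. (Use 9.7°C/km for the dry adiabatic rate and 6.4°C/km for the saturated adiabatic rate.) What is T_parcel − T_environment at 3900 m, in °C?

+6.94°C (parcel warmer than environment)

Parcel:
  400–1800 m, dry: Δz = 1.4 km ⇒ ΔT = -13.58°C; T = 1.82°C
  1800–3900 m, saturated: Δz = 2.1 km ⇒ ΔT = -13.44°C; T = -11.62°C
Environment:
  400–1500 m, environment, lower layer: Δz = 1.1 km ⇒ ΔT = -6.6°C; T = 8.8°C
  1500–3900 m, environment, upper layer: Δz = 2.4 km ⇒ ΔT = -27.36°C; T = -18.56°C
T_parcel − T_env = -11.62 − (-18.56) = +6.94°C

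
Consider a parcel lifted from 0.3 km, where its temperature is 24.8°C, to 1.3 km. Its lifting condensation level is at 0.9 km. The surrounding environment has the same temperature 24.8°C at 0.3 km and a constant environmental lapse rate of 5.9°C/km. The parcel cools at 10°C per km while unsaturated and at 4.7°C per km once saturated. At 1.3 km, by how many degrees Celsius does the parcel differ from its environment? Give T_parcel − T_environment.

Parcel:
  300 → 900 m (dry, 10°C/km): ΔT = -10 × 0.6 = -6°C → T = 18.8°C
  900 → 1300 m (saturated, 4.7°C/km): ΔT = -4.7 × 0.4 = -1.88°C → T = 16.92°C
Environment:
  300 → 1300 m (environment, 5.9°C/km): ΔT = -5.9 × 1 = -5.9°C → T = 18.9°C
T_parcel − T_env = 16.92 − 18.9 = -1.98°C

-1.98°C (parcel cooler than environment)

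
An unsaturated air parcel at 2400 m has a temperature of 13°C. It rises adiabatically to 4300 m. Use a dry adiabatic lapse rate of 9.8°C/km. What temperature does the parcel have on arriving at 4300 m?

Dry adiabatic to 4300 m: -9.8 × 1.9 km = -18.62°C, so T = -5.62°C.

-5.62°C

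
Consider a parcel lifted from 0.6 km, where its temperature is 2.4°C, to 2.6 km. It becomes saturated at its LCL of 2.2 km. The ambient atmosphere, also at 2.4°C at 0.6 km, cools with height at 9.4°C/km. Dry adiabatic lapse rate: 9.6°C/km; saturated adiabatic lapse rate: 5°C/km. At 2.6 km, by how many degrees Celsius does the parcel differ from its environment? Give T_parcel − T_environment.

+1.44°C (parcel warmer than environment)

Parcel:
  From 600 m to 2200 m (dry): cools by 9.6 × 1.6 = 15.36°C, giving -12.96°C.
  From 2200 m to 2600 m (saturated): cools by 5 × 0.4 = 2°C, giving -14.96°C.
Environment:
  From 600 m to 2600 m (environment): cools by 9.4 × 2 = 18.8°C, giving -16.4°C.
T_parcel − T_env = -14.96 − (-16.4) = +1.44°C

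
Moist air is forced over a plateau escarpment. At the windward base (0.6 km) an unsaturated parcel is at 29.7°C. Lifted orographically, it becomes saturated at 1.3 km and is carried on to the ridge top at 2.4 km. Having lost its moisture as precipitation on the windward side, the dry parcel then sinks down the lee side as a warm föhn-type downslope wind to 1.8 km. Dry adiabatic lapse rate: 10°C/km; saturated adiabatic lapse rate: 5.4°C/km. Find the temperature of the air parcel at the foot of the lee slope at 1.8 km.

600 → 1300 m (dry, 10°C/km): ΔT = -10 × 0.7 = -7°C → T = 22.7°C
1300 → 2400 m (saturated, 5.4°C/km): ΔT = -5.4 × 1.1 = -5.94°C → T = 16.76°C
2400 → 1800 m (dry descent, 10°C/km): ΔT = +10 × 0.6 = +6°C → T = 22.76°C

22.76°C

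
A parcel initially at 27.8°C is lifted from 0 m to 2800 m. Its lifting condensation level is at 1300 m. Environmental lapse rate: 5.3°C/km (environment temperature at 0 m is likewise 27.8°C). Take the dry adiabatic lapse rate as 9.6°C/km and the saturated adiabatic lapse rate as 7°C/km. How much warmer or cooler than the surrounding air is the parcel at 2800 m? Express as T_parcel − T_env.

Parcel:
  Dry to 1300 m: -9.6 × 1.3 km = -12.48°C, so T = 15.32°C.
  Saturated to 2800 m: -7 × 1.5 km = -10.5°C, so T = 4.82°C.
Environment:
  Environment to 2800 m: -5.3 × 2.8 km = -14.84°C, so T = 12.96°C.
T_parcel − T_env = 4.82 − 12.96 = -8.14°C

-8.14°C (parcel cooler than environment)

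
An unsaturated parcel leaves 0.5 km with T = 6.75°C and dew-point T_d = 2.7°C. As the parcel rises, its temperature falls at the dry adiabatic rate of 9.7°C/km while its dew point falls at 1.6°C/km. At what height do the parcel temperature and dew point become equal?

1 km

T and T_d converge at 9.7 − 1.6 = 8.1°C per km
Height above start = (6.75 − 2.7) / 8.1 = 0.5 km
LCL altitude = 500 m + 500 m = 1000 m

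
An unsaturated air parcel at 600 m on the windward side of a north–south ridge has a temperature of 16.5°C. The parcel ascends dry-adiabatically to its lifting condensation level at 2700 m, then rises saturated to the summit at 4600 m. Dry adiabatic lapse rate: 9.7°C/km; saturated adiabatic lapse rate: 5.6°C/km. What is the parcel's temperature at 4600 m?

-14.51°C

600 → 2700 m (dry, 9.7°C/km): ΔT = -9.7 × 2.1 = -20.37°C → T = -3.87°C
2700 → 4600 m (saturated, 5.6°C/km): ΔT = -5.6 × 1.9 = -10.64°C → T = -14.51°C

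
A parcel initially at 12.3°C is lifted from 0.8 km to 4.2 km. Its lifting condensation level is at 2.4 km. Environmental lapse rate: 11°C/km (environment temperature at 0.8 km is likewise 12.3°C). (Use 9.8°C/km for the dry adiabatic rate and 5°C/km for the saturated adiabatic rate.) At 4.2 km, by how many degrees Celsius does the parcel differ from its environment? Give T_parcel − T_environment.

+12.72°C (parcel warmer than environment)

Parcel:
  800–2400 m, dry: Δz = 1.6 km ⇒ ΔT = -15.68°C; T = -3.38°C
  2400–4200 m, saturated: Δz = 1.8 km ⇒ ΔT = -9°C; T = -12.38°C
Environment:
  800–4200 m, environment: Δz = 3.4 km ⇒ ΔT = -37.4°C; T = -25.1°C
T_parcel − T_env = -12.38 − (-25.1) = +12.72°C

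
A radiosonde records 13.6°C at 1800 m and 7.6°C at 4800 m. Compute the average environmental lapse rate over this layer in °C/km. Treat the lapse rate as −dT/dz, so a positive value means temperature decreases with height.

Γ = −ΔT/Δz = (13.6 − 7.6) / (4800 − 1800) m
  = 6°C / 3 km = 2°C/km

2°C/km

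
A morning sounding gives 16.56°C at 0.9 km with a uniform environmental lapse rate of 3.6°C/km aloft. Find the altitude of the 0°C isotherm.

Height above start = (16.56 − 0) / 3.6 = 4.6 km
Altitude = 900 m + 4600 m = 5500 m

5.5 km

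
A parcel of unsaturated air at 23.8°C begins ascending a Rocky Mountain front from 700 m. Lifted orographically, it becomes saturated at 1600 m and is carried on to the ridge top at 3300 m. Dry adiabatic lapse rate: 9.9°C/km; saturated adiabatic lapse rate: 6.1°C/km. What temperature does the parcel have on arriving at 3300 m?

From 700 m to 1600 m (dry): cools by 9.9 × 0.9 = 8.91°C, giving 14.89°C.
From 1600 m to 3300 m (saturated): cools by 6.1 × 1.7 = 10.37°C, giving 4.52°C.

4.52°C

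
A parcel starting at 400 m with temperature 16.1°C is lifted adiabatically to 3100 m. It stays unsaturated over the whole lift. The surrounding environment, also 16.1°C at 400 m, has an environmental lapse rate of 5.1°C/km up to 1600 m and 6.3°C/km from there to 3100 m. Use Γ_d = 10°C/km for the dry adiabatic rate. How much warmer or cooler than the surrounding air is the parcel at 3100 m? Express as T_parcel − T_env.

Parcel:
  400 → 3100 m (dry, 10°C/km): ΔT = -10 × 2.7 = -27°C → T = -10.9°C
Environment:
  400 → 1600 m (environment, lower layer, 5.1°C/km): ΔT = -5.1 × 1.2 = -6.12°C → T = 9.98°C
  1600 → 3100 m (environment, upper layer, 6.3°C/km): ΔT = -6.3 × 1.5 = -9.45°C → T = 0.53°C
T_parcel − T_env = -10.9 − 0.53 = -11.43°C

-11.43°C (parcel cooler than environment)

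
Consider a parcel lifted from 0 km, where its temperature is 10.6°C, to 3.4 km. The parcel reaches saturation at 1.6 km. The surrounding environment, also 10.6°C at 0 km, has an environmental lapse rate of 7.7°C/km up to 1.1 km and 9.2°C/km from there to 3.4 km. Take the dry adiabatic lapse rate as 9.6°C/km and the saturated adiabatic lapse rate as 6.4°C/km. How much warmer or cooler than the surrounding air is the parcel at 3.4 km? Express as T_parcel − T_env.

Parcel:
  0 → 1600 m (dry, 9.6°C/km): ΔT = -9.6 × 1.6 = -15.36°C → T = -4.76°C
  1600 → 3400 m (saturated, 6.4°C/km): ΔT = -6.4 × 1.8 = -11.52°C → T = -16.28°C
Environment:
  0 → 1100 m (environment, lower layer, 7.7°C/km): ΔT = -7.7 × 1.1 = -8.47°C → T = 2.13°C
  1100 → 3400 m (environment, upper layer, 9.2°C/km): ΔT = -9.2 × 2.3 = -21.16°C → T = -19.03°C
T_parcel − T_env = -16.28 − (-19.03) = +2.75°C

+2.75°C (parcel warmer than environment)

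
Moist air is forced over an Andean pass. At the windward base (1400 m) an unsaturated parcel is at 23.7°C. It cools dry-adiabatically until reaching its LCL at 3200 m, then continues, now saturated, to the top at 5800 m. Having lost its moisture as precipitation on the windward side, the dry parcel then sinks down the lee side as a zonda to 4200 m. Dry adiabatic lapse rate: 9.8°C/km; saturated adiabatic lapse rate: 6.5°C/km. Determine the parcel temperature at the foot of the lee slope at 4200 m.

4.84°C

1400 → 3200 m (dry, 9.8°C/km): ΔT = -9.8 × 1.8 = -17.64°C → T = 6.06°C
3200 → 5800 m (saturated, 6.5°C/km): ΔT = -6.5 × 2.6 = -16.9°C → T = -10.84°C
5800 → 4200 m (dry descent, 9.8°C/km): ΔT = +9.8 × 1.6 = +15.68°C → T = 4.84°C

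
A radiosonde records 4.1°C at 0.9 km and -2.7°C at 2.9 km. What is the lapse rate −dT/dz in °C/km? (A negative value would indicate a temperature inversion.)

Γ = −ΔT/Δz = (4.1 − (-2.7)) / (2900 − 900) m
  = 6.8°C / 2 km = 3.4°C/km

3.4°C/km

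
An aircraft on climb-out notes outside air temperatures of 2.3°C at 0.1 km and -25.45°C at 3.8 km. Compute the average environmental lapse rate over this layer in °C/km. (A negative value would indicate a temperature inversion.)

7.5°C/km

Γ = −ΔT/Δz = (2.3 − (-25.45)) / (3800 − 100) m
  = 27.75°C / 3.7 km = 7.5°C/km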